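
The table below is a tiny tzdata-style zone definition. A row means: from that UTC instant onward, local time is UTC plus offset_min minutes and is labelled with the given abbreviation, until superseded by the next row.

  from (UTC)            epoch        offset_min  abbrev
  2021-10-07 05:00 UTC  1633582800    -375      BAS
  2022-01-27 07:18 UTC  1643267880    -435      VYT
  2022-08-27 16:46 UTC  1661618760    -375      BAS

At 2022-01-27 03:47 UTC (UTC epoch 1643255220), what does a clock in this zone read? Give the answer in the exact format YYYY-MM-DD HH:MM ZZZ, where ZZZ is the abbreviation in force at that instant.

2022-01-26 21:32 BAS

Query: 2022-01-27 03:47 UTC
Rule 1/3 (BAS, -06:15): 2021-10-07 05:00 UTC ≤ query < 2022-01-27 07:18 UTC
3·60 + 47 - 375 = -148 min
-148 = -1·1440 + 1292; 1292 = 21·60 + 32 → 21:32, 2022-01-27 - 1 day = 2022-01-26
→ 2022-01-26 21:32 BAS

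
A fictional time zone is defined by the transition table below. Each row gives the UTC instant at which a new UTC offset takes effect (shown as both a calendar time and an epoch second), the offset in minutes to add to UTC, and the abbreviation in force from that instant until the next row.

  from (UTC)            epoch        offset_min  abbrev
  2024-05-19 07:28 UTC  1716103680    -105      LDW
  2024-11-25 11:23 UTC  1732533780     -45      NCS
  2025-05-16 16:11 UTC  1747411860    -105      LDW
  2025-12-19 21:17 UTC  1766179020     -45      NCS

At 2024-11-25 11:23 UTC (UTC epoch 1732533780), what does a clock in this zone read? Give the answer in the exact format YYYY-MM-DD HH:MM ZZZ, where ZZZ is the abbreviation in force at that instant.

2024-11-25 10:38 NCS

Query: 2024-11-25 11:23 UTC
Rule 2/4 (NCS, -00:45): 2024-11-25 11:23 UTC ≤ query < 2025-05-16 16:11 UTC
11·60 + 23 - 45 = 638 min
638 = 0·1440 + 638; 638 = 10·60 + 38 → 10:38, same day
→ 2024-11-25 10:38 NCS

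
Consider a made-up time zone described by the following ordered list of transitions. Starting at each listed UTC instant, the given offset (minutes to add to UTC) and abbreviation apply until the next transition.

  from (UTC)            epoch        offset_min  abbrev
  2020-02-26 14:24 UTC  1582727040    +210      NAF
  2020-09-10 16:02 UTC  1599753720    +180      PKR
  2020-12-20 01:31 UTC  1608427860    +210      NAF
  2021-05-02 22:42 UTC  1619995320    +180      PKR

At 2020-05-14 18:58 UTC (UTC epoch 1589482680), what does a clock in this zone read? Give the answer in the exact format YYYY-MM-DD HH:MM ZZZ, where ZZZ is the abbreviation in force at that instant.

2020-05-14 22:28 NAF

Query: 2020-05-14 18:58 UTC
Rule 1/4 (NAF, +03:30): 2020-02-26 14:24 UTC ≤ query < 2020-09-10 16:02 UTC
18·60 + 58 + 210 = 1348 min
1348 = 0·1440 + 1348; 1348 = 22·60 + 28 → 22:28, same day
→ 2020-05-14 22:28 NAF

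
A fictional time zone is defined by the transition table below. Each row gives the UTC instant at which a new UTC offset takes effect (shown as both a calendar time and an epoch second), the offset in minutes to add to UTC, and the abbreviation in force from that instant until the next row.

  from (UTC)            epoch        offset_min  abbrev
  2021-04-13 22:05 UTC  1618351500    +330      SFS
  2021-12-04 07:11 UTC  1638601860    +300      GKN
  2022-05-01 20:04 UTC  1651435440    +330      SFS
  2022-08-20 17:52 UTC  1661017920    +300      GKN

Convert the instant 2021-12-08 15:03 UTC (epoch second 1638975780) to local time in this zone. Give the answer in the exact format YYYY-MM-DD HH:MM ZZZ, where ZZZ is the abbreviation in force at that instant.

Query: 2021-12-08 15:03 UTC
Rule 2/4 (GKN, +05:00): 2021-12-04 07:11 UTC ≤ query < 2022-05-01 20:04 UTC
15·60 + 3 + 300 = 1203 min
1203 = 0·1440 + 1203; 1203 = 20·60 + 3 → 20:03, same day
→ 2021-12-08 20:03 GKN

2021-12-08 20:03 GKN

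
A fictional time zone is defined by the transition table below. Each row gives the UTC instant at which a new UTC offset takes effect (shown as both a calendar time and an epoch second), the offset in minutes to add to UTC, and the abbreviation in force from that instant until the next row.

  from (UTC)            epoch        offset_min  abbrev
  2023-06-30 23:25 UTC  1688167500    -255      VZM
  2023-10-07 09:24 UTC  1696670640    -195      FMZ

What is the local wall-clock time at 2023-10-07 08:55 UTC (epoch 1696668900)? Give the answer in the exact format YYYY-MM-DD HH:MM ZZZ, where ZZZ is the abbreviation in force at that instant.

2023-10-07 04:40 VZM

Query: 2023-10-07 08:55 UTC
Rule 1/2 (VZM, -04:15): 2023-06-30 23:25 UTC ≤ query < 2023-10-07 09:24 UTC
8·60 + 55 - 255 = 280 min
280 = 0·1440 + 280; 280 = 4·60 + 40 → 04:40, same day
→ 2023-10-07 04:40 VZM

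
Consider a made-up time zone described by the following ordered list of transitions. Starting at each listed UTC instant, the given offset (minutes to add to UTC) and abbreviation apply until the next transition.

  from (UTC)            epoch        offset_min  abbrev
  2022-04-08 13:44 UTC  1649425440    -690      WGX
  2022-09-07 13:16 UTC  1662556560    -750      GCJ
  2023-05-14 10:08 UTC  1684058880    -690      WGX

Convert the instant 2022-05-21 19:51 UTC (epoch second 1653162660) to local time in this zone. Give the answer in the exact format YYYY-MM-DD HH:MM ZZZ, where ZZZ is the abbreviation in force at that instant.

Query: 2022-05-21 19:51 UTC
Rule 1/3 (WGX, -11:30): 2022-04-08 13:44 UTC ≤ query < 2022-09-07 13:16 UTC
19·60 + 51 - 690 = 501 min
501 = 0·1440 + 501; 501 = 8·60 + 21 → 08:21, same day
→ 2022-05-21 08:21 WGX

2022-05-21 08:21 WGX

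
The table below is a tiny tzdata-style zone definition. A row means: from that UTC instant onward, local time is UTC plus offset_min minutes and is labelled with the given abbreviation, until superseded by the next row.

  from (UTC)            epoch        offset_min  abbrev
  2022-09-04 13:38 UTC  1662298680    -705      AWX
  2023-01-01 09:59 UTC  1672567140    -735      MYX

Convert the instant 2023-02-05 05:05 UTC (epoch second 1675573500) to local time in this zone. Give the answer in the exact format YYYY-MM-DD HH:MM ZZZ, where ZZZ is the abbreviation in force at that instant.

2023-02-04 16:50 MYX

Query: 2023-02-05 05:05 UTC
Rule 2/2 (MYX, -12:15): 2023-01-01 09:59 UTC ≤ query < +∞
5·60 + 5 - 735 = -430 min
-430 = -1·1440 + 1010; 1010 = 16·60 + 50 → 16:50, 2023-02-05 - 1 day = 2023-02-04
→ 2023-02-04 16:50 MYX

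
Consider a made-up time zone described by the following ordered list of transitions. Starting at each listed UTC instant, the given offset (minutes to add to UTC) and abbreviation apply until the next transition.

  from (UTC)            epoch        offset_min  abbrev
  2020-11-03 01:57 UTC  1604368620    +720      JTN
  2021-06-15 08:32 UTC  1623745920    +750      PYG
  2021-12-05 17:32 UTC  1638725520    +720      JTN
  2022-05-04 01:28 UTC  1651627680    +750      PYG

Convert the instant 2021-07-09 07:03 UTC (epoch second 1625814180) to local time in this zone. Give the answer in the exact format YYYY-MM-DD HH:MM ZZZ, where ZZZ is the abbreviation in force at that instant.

Query: 2021-07-09 07:03 UTC
Rule 2/4 (PYG, +12:30): 2021-06-15 08:32 UTC ≤ query < 2021-12-05 17:32 UTC
7·60 + 3 + 750 = 1173 min
1173 = 0·1440 + 1173; 1173 = 19·60 + 33 → 19:33, same day
→ 2021-07-09 19:33 PYG

2021-07-09 19:33 PYG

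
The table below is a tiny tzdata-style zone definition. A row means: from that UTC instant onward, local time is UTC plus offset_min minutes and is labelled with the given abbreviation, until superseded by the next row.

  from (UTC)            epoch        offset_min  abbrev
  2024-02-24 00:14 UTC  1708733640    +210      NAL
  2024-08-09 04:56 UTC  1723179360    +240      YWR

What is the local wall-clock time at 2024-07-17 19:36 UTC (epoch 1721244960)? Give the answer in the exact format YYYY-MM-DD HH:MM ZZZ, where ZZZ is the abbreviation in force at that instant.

Query: 2024-07-17 19:36 UTC
Rule 1/2 (NAL, +03:30): 2024-02-24 00:14 UTC ≤ query < 2024-08-09 04:56 UTC
19·60 + 36 + 210 = 1386 min
1386 = 0·1440 + 1386; 1386 = 23·60 + 6 → 23:06, same day
→ 2024-07-17 23:06 NAL

2024-07-17 23:06 NAL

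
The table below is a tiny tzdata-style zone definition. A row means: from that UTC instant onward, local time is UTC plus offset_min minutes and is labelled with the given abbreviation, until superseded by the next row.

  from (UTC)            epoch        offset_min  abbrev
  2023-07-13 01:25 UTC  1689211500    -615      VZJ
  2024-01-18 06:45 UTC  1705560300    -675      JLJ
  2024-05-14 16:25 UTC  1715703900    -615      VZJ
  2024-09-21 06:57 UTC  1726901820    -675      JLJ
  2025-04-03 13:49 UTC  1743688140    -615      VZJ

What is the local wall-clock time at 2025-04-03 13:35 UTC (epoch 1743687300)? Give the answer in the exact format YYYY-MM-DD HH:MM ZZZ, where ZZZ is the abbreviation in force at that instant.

2025-04-03 02:20 JLJ

Query: 2025-04-03 13:35 UTC
Rule 4/5 (JLJ, -11:15): 2024-09-21 06:57 UTC ≤ query < 2025-04-03 13:49 UTC
13·60 + 35 - 675 = 140 min
140 = 0·1440 + 140; 140 = 2·60 + 20 → 02:20, same day
→ 2025-04-03 02:20 JLJ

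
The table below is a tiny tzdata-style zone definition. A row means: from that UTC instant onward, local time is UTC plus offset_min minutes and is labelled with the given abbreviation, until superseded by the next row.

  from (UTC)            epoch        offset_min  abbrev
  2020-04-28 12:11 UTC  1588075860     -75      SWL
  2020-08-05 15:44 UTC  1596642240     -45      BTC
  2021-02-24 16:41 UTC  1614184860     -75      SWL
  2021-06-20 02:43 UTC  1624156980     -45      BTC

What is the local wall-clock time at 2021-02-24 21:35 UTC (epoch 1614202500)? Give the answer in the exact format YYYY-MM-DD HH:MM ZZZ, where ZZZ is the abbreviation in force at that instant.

Query: 2021-02-24 21:35 UTC
Rule 3/4 (SWL, -01:15): 2021-02-24 16:41 UTC ≤ query < 2021-06-20 02:43 UTC
21·60 + 35 - 75 = 1220 min
1220 = 0·1440 + 1220; 1220 = 20·60 + 20 → 20:20, same day
→ 2021-02-24 20:20 SWL

2021-02-24 20:20 SWL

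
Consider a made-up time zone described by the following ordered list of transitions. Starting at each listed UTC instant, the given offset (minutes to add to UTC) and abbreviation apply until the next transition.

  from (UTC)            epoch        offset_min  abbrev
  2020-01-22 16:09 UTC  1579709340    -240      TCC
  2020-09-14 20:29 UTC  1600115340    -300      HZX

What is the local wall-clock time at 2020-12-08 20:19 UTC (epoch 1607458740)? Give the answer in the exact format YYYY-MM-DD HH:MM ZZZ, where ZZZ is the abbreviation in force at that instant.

2020-12-08 15:19 HZX

Query: 2020-12-08 20:19 UTC
Rule 2/2 (HZX, -05:00): 2020-09-14 20:29 UTC ≤ query < +∞
20·60 + 19 - 300 = 919 min
919 = 0·1440 + 919; 919 = 15·60 + 19 → 15:19, same day
→ 2020-12-08 15:19 HZX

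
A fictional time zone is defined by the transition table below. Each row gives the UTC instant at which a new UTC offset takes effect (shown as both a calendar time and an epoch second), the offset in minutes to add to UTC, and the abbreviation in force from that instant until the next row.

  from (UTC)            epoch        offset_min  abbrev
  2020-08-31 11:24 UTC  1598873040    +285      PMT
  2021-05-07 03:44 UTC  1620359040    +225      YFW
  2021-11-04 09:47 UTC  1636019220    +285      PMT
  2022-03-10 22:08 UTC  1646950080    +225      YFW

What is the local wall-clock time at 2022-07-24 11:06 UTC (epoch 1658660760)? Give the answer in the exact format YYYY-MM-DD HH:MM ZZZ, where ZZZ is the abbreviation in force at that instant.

2022-07-24 14:51 YFW

Query: 2022-07-24 11:06 UTC
Rule 4/4 (YFW, +03:45): 2022-03-10 22:08 UTC ≤ query < +∞
11·60 + 6 + 225 = 891 min
891 = 0·1440 + 891; 891 = 14·60 + 51 → 14:51, same day
→ 2022-07-24 14:51 YFW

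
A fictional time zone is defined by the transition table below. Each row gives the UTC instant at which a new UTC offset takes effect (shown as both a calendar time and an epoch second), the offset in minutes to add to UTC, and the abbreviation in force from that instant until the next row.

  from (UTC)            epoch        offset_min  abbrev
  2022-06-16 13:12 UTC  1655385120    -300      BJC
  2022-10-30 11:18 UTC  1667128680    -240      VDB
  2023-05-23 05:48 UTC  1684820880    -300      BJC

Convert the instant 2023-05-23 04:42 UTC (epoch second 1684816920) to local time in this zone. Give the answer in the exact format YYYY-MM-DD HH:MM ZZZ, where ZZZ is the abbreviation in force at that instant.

2023-05-23 00:42 VDB

Query: 2023-05-23 04:42 UTC
Rule 2/3 (VDB, -04:00): 2022-10-30 11:18 UTC ≤ query < 2023-05-23 05:48 UTC
4·60 + 42 - 240 = 42 min
42 = 0·1440 + 42; 42 = 0·60 + 42 → 00:42, same day
→ 2023-05-23 00:42 VDB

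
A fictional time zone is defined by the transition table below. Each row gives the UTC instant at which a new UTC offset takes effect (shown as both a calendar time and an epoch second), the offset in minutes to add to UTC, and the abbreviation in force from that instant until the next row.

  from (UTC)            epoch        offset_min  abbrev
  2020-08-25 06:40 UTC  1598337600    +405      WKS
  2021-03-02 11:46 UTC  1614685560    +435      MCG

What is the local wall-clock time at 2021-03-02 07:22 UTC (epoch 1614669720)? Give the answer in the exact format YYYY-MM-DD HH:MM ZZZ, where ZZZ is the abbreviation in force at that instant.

2021-03-02 14:07 WKS

Query: 2021-03-02 07:22 UTC
Rule 1/2 (WKS, +06:45): 2020-08-25 06:40 UTC ≤ query < 2021-03-02 11:46 UTC
7·60 + 22 + 405 = 847 min
847 = 0·1440 + 847; 847 = 14·60 + 7 → 14:07, same day
→ 2021-03-02 14:07 WKS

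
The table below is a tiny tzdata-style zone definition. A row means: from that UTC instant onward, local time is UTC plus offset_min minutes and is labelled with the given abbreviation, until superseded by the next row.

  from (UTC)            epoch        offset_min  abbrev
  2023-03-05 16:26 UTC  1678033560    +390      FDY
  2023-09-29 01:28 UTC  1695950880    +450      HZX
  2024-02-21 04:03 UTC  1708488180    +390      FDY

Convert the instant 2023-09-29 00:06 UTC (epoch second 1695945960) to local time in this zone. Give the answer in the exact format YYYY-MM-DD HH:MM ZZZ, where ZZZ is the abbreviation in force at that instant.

2023-09-29 06:36 FDY

Query: 2023-09-29 00:06 UTC
Rule 1/3 (FDY, +06:30): 2023-03-05 16:26 UTC ≤ query < 2023-09-29 01:28 UTC
0·60 + 6 + 390 = 396 min
396 = 0·1440 + 396; 396 = 6·60 + 36 → 06:36, same day
→ 2023-09-29 06:36 FDY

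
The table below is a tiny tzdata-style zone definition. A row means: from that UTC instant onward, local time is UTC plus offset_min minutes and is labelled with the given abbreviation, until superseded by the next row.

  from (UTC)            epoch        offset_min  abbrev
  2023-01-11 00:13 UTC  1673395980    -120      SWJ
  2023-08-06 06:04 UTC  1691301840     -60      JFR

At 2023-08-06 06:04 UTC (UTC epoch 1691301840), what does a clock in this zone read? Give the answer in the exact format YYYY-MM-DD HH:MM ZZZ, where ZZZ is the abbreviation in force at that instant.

2023-08-06 05:04 JFR

Query: 2023-08-06 06:04 UTC
Rule 2/2 (JFR, -01:00): 2023-08-06 06:04 UTC ≤ query < +∞
6·60 + 4 - 60 = 304 min
304 = 0·1440 + 304; 304 = 5·60 + 4 → 05:04, same day
→ 2023-08-06 05:04 JFR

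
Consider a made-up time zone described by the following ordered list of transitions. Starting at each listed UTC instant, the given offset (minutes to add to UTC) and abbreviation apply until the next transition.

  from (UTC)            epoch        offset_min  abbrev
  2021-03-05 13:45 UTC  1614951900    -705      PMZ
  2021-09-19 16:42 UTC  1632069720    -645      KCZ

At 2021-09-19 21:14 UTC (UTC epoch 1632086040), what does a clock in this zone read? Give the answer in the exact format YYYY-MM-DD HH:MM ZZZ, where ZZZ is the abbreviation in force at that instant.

Query: 2021-09-19 21:14 UTC
Rule 2/2 (KCZ, -10:45): 2021-09-19 16:42 UTC ≤ query < +∞
21·60 + 14 - 645 = 629 min
629 = 0·1440 + 629; 629 = 10·60 + 29 → 10:29, same day
→ 2021-09-19 10:29 KCZ

2021-09-19 10:29 KCZ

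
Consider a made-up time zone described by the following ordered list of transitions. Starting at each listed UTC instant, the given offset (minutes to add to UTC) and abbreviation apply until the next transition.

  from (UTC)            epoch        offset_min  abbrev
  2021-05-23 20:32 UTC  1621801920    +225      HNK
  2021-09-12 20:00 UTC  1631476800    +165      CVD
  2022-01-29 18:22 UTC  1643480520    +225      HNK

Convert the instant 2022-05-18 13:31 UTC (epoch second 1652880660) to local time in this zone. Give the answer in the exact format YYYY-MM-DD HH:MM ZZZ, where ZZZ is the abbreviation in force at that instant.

Query: 2022-05-18 13:31 UTC
Rule 3/3 (HNK, +03:45): 2022-01-29 18:22 UTC ≤ query < +∞
13·60 + 31 + 225 = 1036 min
1036 = 0·1440 + 1036; 1036 = 17·60 + 16 → 17:16, same day
→ 2022-05-18 17:16 HNK

2022-05-18 17:16 HNK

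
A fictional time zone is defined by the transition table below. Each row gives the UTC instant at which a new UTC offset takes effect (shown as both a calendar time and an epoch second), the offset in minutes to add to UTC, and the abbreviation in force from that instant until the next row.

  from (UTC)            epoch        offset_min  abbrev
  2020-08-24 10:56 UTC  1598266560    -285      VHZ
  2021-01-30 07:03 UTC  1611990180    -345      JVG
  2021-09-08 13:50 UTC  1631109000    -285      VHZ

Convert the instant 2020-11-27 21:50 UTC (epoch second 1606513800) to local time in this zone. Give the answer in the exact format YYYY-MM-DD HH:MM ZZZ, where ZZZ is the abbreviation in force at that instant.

Query: 2020-11-27 21:50 UTC
Rule 1/3 (VHZ, -04:45): 2020-08-24 10:56 UTC ≤ query < 2021-01-30 07:03 UTC
21·60 + 50 - 285 = 1025 min
1025 = 0·1440 + 1025; 1025 = 17·60 + 5 → 17:05, same day
→ 2020-11-27 17:05 VHZ

2020-11-27 17:05 VHZ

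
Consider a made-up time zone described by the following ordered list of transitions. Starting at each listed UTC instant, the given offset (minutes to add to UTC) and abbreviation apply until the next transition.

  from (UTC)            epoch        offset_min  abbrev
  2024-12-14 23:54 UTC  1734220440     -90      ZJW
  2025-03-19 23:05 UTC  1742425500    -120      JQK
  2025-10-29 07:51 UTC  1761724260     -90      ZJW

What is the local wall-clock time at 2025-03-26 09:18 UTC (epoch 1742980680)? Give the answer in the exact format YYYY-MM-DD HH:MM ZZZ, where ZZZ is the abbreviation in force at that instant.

2025-03-26 07:18 JQK

Query: 2025-03-26 09:18 UTC
Rule 2/3 (JQK, -02:00): 2025-03-19 23:05 UTC ≤ query < 2025-10-29 07:51 UTC
9·60 + 18 - 120 = 438 min
438 = 0·1440 + 438; 438 = 7·60 + 18 → 07:18, same day
→ 2025-03-26 07:18 JQK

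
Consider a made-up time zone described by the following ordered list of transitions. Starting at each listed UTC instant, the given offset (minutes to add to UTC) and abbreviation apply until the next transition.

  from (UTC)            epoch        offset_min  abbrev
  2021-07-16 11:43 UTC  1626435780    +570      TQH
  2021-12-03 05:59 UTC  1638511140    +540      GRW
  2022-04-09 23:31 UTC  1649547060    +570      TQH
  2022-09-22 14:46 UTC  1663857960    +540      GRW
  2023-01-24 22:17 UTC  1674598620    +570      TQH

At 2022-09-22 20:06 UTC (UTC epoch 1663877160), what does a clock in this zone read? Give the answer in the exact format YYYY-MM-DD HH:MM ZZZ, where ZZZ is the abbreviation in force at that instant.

Query: 2022-09-22 20:06 UTC
Rule 4/5 (GRW, +09:00): 2022-09-22 14:46 UTC ≤ query < 2023-01-24 22:17 UTC
20·60 + 6 + 540 = 1746 min
1746 = 1·1440 + 306; 306 = 5·60 + 6 → 05:06, 2022-09-22 + 1 day = 2022-09-23
→ 2022-09-23 05:06 GRW

2022-09-23 05:06 GRW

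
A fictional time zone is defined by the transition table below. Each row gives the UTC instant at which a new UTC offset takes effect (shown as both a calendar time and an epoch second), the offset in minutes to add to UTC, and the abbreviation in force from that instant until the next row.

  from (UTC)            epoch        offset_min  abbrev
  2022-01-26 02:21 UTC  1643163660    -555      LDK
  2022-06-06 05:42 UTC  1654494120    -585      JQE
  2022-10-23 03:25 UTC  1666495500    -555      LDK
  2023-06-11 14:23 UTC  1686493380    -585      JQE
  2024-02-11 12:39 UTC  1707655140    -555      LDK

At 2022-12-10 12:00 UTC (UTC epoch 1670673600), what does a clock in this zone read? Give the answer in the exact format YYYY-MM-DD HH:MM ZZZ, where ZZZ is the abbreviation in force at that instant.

2022-12-10 02:45 LDK

Query: 2022-12-10 12:00 UTC
Rule 3/5 (LDK, -09:15): 2022-10-23 03:25 UTC ≤ query < 2023-06-11 14:23 UTC
12·60 + 0 - 555 = 165 min
165 = 0·1440 + 165; 165 = 2·60 + 45 → 02:45, same day
→ 2022-12-10 02:45 LDK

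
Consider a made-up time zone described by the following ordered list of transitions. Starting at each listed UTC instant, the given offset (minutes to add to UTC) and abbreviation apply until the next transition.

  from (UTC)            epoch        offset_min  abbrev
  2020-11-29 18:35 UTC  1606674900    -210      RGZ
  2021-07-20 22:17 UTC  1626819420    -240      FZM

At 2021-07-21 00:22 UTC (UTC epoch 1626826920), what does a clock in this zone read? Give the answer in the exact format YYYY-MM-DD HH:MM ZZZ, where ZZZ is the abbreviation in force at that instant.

2021-07-20 20:22 FZM

Query: 2021-07-21 00:22 UTC
Rule 2/2 (FZM, -04:00): 2021-07-20 22:17 UTC ≤ query < +∞
0·60 + 22 - 240 = -218 min
-218 = -1·1440 + 1222; 1222 = 20·60 + 22 → 20:22, 2021-07-21 - 1 day = 2021-07-20
→ 2021-07-20 20:22 FZM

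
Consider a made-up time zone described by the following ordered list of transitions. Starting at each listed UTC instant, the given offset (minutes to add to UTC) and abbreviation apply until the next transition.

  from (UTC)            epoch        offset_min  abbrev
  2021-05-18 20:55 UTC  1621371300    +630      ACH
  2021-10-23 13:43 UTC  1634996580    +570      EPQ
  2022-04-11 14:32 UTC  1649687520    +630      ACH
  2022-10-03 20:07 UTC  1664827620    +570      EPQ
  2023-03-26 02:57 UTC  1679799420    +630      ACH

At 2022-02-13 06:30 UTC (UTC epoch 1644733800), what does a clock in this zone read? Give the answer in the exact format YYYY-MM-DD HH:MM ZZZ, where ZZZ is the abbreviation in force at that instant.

Query: 2022-02-13 06:30 UTC
Rule 2/5 (EPQ, +09:30): 2021-10-23 13:43 UTC ≤ query < 2022-04-11 14:32 UTC
6·60 + 30 + 570 = 960 min
960 = 0·1440 + 960; 960 = 16·60 + 0 → 16:00, same day
→ 2022-02-13 16:00 EPQ

2022-02-13 16:00 EPQ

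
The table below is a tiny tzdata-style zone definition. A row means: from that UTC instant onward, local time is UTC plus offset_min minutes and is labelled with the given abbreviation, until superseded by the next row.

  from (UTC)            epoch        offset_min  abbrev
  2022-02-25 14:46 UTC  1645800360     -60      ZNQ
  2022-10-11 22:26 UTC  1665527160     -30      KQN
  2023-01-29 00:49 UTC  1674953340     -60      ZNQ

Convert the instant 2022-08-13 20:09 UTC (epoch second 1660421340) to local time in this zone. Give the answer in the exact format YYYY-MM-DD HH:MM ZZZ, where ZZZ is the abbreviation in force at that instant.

2022-08-13 19:09 ZNQ

Query: 2022-08-13 20:09 UTC
Rule 1/3 (ZNQ, -01:00): 2022-02-25 14:46 UTC ≤ query < 2022-10-11 22:26 UTC
20·60 + 9 - 60 = 1149 min
1149 = 0·1440 + 1149; 1149 = 19·60 + 9 → 19:09, same day
→ 2022-08-13 19:09 ZNQ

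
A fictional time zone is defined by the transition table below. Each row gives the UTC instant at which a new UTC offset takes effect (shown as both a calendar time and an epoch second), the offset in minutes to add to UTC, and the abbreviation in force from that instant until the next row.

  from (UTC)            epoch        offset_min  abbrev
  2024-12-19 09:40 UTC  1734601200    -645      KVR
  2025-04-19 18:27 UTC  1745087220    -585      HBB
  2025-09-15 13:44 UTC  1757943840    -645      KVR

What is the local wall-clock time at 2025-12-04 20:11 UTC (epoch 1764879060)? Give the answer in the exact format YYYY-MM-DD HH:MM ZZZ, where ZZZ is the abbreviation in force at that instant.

2025-12-04 09:26 KVR

Query: 2025-12-04 20:11 UTC
Rule 3/3 (KVR, -10:45): 2025-09-15 13:44 UTC ≤ query < +∞
20·60 + 11 - 645 = 566 min
566 = 0·1440 + 566; 566 = 9·60 + 26 → 09:26, same day
→ 2025-12-04 09:26 KVR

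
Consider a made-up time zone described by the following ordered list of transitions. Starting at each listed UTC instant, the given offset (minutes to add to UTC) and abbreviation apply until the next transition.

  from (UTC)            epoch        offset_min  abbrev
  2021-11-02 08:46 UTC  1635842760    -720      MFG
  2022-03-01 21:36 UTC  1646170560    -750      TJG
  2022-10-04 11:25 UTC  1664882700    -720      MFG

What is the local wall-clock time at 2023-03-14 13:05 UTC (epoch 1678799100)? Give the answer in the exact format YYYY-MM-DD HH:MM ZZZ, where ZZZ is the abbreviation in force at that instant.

Query: 2023-03-14 13:05 UTC
Rule 3/3 (MFG, -12:00): 2022-10-04 11:25 UTC ≤ query < +∞
13·60 + 5 - 720 = 65 min
65 = 0·1440 + 65; 65 = 1·60 + 5 → 01:05, same day
→ 2023-03-14 01:05 MFG

2023-03-14 01:05 MFG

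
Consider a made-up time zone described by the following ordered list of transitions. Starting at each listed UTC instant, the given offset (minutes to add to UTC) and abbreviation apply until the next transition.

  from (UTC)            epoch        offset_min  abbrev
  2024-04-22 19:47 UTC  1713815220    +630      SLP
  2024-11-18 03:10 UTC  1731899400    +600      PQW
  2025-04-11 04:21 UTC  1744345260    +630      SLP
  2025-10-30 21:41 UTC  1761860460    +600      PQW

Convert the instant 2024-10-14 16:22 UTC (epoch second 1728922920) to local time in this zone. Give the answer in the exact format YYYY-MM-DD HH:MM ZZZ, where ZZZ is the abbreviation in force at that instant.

2024-10-15 02:52 SLP

Query: 2024-10-14 16:22 UTC
Rule 1/4 (SLP, +10:30): 2024-04-22 19:47 UTC ≤ query < 2024-11-18 03:10 UTC
16·60 + 22 + 630 = 1612 min
1612 = 1·1440 + 172; 172 = 2·60 + 52 → 02:52, 2024-10-14 + 1 day = 2024-10-15
→ 2024-10-15 02:52 SLP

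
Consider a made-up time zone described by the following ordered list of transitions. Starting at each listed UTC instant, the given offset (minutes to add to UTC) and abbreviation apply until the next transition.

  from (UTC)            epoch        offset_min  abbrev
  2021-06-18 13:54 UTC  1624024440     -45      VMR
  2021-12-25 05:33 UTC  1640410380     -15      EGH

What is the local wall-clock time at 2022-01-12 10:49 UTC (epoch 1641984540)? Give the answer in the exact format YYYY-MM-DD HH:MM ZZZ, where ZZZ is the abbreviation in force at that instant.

2022-01-12 10:34 EGH

Query: 2022-01-12 10:49 UTC
Rule 2/2 (EGH, -00:15): 2021-12-25 05:33 UTC ≤ query < +∞
10·60 + 49 - 15 = 634 min
634 = 0·1440 + 634; 634 = 10·60 + 34 → 10:34, same day
→ 2022-01-12 10:34 EGH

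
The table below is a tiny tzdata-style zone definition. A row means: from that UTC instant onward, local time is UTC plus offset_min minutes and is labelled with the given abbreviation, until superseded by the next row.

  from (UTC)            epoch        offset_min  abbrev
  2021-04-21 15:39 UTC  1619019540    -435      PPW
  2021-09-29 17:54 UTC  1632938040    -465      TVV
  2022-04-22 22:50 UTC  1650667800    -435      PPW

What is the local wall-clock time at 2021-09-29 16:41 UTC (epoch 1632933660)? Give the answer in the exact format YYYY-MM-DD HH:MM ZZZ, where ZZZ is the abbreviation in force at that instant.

Query: 2021-09-29 16:41 UTC
Rule 1/3 (PPW, -07:15): 2021-04-21 15:39 UTC ≤ query < 2021-09-29 17:54 UTC
16·60 + 41 - 435 = 566 min
566 = 0·1440 + 566; 566 = 9·60 + 26 → 09:26, same day
→ 2021-09-29 09:26 PPW

2021-09-29 09:26 PPW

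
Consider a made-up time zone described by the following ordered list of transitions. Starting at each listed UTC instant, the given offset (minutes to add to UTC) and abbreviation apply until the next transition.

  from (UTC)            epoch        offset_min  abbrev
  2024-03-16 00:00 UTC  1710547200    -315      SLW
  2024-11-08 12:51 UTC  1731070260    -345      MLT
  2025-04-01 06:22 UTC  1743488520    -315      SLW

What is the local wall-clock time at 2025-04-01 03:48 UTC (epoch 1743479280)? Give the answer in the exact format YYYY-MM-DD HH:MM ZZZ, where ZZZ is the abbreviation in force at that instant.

Query: 2025-04-01 03:48 UTC
Rule 2/3 (MLT, -05:45): 2024-11-08 12:51 UTC ≤ query < 2025-04-01 06:22 UTC
3·60 + 48 - 345 = -117 min
-117 = -1·1440 + 1323; 1323 = 22·60 + 3 → 22:03, 2025-04-01 - 1 day = 2025-03-31
→ 2025-03-31 22:03 MLT

2025-03-31 22:03 MLT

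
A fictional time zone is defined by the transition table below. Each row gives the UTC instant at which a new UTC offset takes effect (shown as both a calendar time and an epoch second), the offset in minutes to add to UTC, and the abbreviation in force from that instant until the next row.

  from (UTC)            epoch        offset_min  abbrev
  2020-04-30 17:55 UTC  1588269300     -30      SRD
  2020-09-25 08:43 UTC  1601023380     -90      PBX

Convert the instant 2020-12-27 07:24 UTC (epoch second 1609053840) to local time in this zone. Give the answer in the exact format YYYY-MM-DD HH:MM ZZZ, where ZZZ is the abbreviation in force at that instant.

Query: 2020-12-27 07:24 UTC
Rule 2/2 (PBX, -01:30): 2020-09-25 08:43 UTC ≤ query < +∞
7·60 + 24 - 90 = 354 min
354 = 0·1440 + 354; 354 = 5·60 + 54 → 05:54, same day
→ 2020-12-27 05:54 PBX

2020-12-27 05:54 PBX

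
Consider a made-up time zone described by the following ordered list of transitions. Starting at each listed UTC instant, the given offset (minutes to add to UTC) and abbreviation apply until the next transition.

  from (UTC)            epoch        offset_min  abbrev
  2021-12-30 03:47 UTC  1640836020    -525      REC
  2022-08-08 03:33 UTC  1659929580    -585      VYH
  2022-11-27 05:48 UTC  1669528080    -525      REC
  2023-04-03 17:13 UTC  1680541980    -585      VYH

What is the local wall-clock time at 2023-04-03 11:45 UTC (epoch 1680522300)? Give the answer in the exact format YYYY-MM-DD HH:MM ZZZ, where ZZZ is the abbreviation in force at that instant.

2023-04-03 03:00 REC

Query: 2023-04-03 11:45 UTC
Rule 3/4 (REC, -08:45): 2022-11-27 05:48 UTC ≤ query < 2023-04-03 17:13 UTC
11·60 + 45 - 525 = 180 min
180 = 0·1440 + 180; 180 = 3·60 + 0 → 03:00, same day
→ 2023-04-03 03:00 REC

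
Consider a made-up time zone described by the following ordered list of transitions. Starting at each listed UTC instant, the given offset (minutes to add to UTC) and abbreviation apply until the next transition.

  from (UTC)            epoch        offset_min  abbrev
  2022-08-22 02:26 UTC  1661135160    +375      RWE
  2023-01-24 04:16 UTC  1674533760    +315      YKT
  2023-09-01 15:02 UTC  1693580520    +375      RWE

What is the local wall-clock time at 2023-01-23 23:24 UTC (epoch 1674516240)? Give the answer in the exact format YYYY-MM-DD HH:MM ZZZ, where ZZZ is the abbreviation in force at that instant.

Query: 2023-01-23 23:24 UTC
Rule 1/3 (RWE, +06:15): 2022-08-22 02:26 UTC ≤ query < 2023-01-24 04:16 UTC
23·60 + 24 + 375 = 1779 min
1779 = 1·1440 + 339; 339 = 5·60 + 39 → 05:39, 2023-01-23 + 1 day = 2023-01-24
→ 2023-01-24 05:39 RWE

2023-01-24 05:39 RWE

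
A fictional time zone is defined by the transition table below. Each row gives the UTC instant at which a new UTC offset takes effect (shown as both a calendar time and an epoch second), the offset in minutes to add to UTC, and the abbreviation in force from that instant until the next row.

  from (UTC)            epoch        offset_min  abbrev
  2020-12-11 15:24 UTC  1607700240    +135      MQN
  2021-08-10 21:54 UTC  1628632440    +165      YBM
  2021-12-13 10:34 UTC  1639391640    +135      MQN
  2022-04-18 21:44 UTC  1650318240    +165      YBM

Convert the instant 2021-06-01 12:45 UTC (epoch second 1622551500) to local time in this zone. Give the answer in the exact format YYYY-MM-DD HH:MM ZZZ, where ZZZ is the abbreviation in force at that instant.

Query: 2021-06-01 12:45 UTC
Rule 1/4 (MQN, +02:15): 2020-12-11 15:24 UTC ≤ query < 2021-08-10 21:54 UTC
12·60 + 45 + 135 = 900 min
900 = 0·1440 + 900; 900 = 15·60 + 0 → 15:00, same day
→ 2021-06-01 15:00 MQN

2021-06-01 15:00 MQN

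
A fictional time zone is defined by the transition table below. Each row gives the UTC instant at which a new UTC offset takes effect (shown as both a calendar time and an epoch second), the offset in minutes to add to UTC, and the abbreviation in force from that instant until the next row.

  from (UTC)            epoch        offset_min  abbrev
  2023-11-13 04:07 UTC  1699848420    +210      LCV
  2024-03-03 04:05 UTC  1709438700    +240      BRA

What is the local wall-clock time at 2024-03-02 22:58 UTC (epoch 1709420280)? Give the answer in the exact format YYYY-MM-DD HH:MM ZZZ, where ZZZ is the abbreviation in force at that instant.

Query: 2024-03-02 22:58 UTC
Rule 1/2 (LCV, +03:30): 2023-11-13 04:07 UTC ≤ query < 2024-03-03 04:05 UTC
22·60 + 58 + 210 = 1588 min
1588 = 1·1440 + 148; 148 = 2·60 + 28 → 02:28, 2024-03-02 + 1 day = 2024-03-03
→ 2024-03-03 02:28 LCV

2024-03-03 02:28 LCV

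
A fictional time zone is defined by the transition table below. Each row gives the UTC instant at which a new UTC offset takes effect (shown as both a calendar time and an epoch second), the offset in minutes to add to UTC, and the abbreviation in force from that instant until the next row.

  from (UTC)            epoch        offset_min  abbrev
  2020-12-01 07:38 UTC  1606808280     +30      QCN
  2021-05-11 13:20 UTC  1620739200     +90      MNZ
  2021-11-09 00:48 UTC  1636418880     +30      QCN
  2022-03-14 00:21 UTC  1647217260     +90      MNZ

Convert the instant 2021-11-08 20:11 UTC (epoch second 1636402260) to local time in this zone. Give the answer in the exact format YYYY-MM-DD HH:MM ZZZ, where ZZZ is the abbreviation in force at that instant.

2021-11-08 21:41 MNZ

Query: 2021-11-08 20:11 UTC
Rule 2/4 (MNZ, +01:30): 2021-05-11 13:20 UTC ≤ query < 2021-11-09 00:48 UTC
20·60 + 11 + 90 = 1301 min
1301 = 0·1440 + 1301; 1301 = 21·60 + 41 → 21:41, same day
→ 2021-11-08 21:41 MNZ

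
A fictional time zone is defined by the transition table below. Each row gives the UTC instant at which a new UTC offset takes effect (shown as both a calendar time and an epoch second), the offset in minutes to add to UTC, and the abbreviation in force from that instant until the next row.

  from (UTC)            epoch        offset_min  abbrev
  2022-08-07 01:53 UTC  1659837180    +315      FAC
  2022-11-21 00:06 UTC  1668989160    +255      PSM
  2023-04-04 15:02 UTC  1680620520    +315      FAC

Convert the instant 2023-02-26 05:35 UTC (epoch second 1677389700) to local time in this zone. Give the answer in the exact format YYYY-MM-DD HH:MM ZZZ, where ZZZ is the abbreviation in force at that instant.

2023-02-26 09:50 PSM

Query: 2023-02-26 05:35 UTC
Rule 2/3 (PSM, +04:15): 2022-11-21 00:06 UTC ≤ query < 2023-04-04 15:02 UTC
5·60 + 35 + 255 = 590 min
590 = 0·1440 + 590; 590 = 9·60 + 50 → 09:50, same day
→ 2023-02-26 09:50 PSM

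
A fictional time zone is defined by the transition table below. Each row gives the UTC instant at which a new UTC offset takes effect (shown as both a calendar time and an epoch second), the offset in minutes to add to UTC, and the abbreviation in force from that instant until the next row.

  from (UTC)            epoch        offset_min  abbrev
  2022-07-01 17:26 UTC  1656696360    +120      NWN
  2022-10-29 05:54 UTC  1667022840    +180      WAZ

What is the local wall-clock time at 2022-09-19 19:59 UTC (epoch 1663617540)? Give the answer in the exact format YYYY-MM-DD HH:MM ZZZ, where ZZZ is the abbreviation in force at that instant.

Query: 2022-09-19 19:59 UTC
Rule 1/2 (NWN, +02:00): 2022-07-01 17:26 UTC ≤ query < 2022-10-29 05:54 UTC
19·60 + 59 + 120 = 1319 min
1319 = 0·1440 + 1319; 1319 = 21·60 + 59 → 21:59, same day
→ 2022-09-19 21:59 NWN

2022-09-19 21:59 NWN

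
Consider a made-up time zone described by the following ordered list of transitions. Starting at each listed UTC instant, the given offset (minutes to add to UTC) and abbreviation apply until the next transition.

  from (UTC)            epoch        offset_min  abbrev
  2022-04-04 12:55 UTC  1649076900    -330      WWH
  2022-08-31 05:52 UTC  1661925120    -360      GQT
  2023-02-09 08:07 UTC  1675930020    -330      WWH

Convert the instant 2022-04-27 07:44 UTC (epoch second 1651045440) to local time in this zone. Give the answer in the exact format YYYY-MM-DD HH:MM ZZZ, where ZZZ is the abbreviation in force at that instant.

2022-04-27 02:14 WWH

Query: 2022-04-27 07:44 UTC
Rule 1/3 (WWH, -05:30): 2022-04-04 12:55 UTC ≤ query < 2022-08-31 05:52 UTC
7·60 + 44 - 330 = 134 min
134 = 0·1440 + 134; 134 = 2·60 + 14 → 02:14, same day
→ 2022-04-27 02:14 WWH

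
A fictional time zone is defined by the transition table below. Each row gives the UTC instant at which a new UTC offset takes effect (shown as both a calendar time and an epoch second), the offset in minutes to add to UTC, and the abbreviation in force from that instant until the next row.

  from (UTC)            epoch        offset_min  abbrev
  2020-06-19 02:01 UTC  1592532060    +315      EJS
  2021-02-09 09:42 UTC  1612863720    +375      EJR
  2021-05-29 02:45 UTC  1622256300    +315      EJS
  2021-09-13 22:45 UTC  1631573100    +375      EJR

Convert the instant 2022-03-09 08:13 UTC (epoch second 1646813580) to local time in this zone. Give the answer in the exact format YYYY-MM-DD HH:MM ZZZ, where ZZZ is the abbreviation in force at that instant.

2022-03-09 14:28 EJR

Query: 2022-03-09 08:13 UTC
Rule 4/4 (EJR, +06:15): 2021-09-13 22:45 UTC ≤ query < +∞
8·60 + 13 + 375 = 868 min
868 = 0·1440 + 868; 868 = 14·60 + 28 → 14:28, same day
→ 2022-03-09 14:28 EJR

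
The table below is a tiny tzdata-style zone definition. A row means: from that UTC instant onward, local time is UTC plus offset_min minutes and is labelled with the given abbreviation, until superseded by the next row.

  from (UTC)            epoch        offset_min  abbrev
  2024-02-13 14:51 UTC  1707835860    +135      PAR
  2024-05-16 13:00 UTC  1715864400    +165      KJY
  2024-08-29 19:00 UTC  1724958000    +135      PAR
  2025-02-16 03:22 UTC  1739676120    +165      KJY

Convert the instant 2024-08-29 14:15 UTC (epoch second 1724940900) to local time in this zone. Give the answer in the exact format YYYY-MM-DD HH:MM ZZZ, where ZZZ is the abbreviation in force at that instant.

Query: 2024-08-29 14:15 UTC
Rule 2/4 (KJY, +02:45): 2024-05-16 13:00 UTC ≤ query < 2024-08-29 19:00 UTC
14·60 + 15 + 165 = 1020 min
1020 = 0·1440 + 1020; 1020 = 17·60 + 0 → 17:00, same day
→ 2024-08-29 17:00 KJY

2024-08-29 17:00 KJY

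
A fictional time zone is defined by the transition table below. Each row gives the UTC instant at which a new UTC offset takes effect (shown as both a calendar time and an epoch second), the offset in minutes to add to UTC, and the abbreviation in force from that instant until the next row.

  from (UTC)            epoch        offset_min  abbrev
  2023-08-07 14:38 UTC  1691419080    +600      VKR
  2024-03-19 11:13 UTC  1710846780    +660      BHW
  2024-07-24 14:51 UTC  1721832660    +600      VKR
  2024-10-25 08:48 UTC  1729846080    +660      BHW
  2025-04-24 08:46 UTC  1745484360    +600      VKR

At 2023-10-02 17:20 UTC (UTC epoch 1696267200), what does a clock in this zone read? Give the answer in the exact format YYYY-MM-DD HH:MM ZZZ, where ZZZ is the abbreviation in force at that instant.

2023-10-03 03:20 VKR

Query: 2023-10-02 17:20 UTC
Rule 1/5 (VKR, +10:00): 2023-08-07 14:38 UTC ≤ query < 2024-03-19 11:13 UTC
17·60 + 20 + 600 = 1640 min
1640 = 1·1440 + 200; 200 = 3·60 + 20 → 03:20, 2023-10-02 + 1 day = 2023-10-03
→ 2023-10-03 03:20 VKR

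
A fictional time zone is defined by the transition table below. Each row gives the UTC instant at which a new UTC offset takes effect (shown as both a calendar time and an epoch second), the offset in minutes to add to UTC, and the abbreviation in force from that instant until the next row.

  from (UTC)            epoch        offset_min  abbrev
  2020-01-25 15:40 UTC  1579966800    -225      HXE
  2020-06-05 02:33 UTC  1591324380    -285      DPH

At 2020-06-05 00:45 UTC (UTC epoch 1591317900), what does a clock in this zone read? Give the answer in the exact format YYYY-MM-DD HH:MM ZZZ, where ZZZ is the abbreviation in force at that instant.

2020-06-04 21:00 HXE

Query: 2020-06-05 00:45 UTC
Rule 1/2 (HXE, -03:45): 2020-01-25 15:40 UTC ≤ query < 2020-06-05 02:33 UTC
0·60 + 45 - 225 = -180 min
-180 = -1·1440 + 1260; 1260 = 21·60 + 0 → 21:00, 2020-06-05 - 1 day = 2020-06-04
→ 2020-06-04 21:00 HXE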